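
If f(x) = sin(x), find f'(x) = cos(x)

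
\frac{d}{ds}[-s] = -1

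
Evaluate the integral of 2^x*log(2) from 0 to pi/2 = -1 + 2^(pi/2)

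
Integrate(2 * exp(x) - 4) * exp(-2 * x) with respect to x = 2*(1 - exp(x))*exp(-2*x) + C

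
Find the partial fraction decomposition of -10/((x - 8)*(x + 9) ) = 10/(17*(x + 9)) - 10/(17*(x - 8))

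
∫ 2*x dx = x^2 + C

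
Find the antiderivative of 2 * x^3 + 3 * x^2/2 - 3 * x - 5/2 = x^4/2 + x^3/2 - 3*x^2/2 - 5*x/2 + C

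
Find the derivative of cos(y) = -sin(y)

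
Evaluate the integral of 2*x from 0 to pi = pi^2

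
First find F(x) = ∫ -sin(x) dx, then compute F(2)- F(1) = -cos(1) + cos(2)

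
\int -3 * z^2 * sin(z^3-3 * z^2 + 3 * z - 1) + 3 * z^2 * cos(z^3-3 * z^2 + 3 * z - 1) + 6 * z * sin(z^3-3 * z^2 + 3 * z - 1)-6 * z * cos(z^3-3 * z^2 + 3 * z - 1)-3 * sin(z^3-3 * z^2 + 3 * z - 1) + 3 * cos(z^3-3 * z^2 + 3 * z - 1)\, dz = sin((z - 1)^3) + cos((z - 1)^3) + C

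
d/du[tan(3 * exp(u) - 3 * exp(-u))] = (3*exp(2*u)*tan(3*exp(u) - 3*exp(-u))^2 + 3*exp(2*u) + 3*tan(3*exp(u) - 3*exp(-u))^2 + 3)*exp(-u)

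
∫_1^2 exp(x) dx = -E + exp(2)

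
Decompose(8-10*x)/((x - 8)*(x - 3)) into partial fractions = 22/(5*(x - 3)) - 72/(5*(x - 8))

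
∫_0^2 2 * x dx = 4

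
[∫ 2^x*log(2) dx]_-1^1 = 3/2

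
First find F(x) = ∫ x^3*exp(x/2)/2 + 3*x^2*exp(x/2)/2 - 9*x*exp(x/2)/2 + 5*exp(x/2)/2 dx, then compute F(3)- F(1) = 8*exp(3/2)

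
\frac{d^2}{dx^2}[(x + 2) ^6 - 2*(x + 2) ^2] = 30*x^4 + 240*x^3 + 720*x^2 + 960*x + 476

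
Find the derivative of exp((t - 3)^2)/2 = t*exp(t^2 - 6*t + 9) - 3*exp(t^2 - 6*t + 9)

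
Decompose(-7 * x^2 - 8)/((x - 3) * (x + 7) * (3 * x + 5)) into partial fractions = 247/(224*(3*x + 5)) - 351/(160*(x + 7)) - 71/(140*(x - 3))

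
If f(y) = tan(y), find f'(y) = cos(y)^(-2)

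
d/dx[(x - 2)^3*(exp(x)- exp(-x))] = (x^3*exp(2*x) + x^3 - 3*x^2*exp(2*x) - 9*x^2 + 24*x + 4*exp(2*x) - 20)*exp(-x)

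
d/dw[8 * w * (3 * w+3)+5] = 48*w + 24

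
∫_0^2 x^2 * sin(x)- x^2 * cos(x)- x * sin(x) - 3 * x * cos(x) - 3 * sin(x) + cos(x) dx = -4*sin(2) - 2 - 4*cos(2)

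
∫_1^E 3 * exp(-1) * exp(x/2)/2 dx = -3*exp(-1/2) + 3*exp(-1 + E/2)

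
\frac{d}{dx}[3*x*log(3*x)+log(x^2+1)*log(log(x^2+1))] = (3*x^2*log(x) + 3*x^2 + 3*x^2*log(3) + 2*x*log(log(x^2 + 1)) + 2*x + 3*log(x) + 3 + 3*log(3))/(x^2 + 1)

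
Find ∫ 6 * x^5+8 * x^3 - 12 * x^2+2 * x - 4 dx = x^6 + 2*x^4 - 4*x^3 + x^2 - 4*x + C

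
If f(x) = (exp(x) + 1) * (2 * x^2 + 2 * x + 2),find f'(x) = 2*x^2*exp(x) + 6*x*exp(x) + 4*x + 4*exp(x) + 2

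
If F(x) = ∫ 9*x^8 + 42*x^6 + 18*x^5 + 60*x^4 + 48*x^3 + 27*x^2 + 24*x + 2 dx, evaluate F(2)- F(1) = 2115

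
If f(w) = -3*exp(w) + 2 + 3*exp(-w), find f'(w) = (-3*exp(2*w) - 3)*exp(-w)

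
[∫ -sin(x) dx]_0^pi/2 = -1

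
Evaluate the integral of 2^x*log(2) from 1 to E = -2 + 2^E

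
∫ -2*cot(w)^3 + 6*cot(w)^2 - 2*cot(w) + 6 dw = (cot(w) - 3)^2 + C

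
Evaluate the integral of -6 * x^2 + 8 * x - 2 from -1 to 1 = -8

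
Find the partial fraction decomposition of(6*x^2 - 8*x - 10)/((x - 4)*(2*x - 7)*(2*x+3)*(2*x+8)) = 31/(550*(2*x + 3)) - 71/(150*(2*x - 7)) - 59/(600*(x + 4)) + 27/(88*(x - 4))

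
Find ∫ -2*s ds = -s^2 + C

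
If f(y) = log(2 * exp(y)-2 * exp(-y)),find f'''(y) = (8*exp(4*y) + 8*exp(2*y))/(exp(6*y) - 3*exp(4*y) + 3*exp(2*y) - 1)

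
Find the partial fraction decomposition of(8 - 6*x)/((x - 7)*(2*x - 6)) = 5/(4*(x - 3)) - 17/(4*(x - 7))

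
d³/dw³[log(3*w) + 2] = 2/w^3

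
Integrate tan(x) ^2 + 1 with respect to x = tan(x) + C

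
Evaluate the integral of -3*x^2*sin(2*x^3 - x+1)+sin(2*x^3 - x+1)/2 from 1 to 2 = cos(15)/2 - cos(2)/2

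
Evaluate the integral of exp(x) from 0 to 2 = -1 + exp(2)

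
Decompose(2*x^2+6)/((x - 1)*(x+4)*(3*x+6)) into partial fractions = 19/(15*(x + 4)) - 7/(9*(x + 2)) + 8/(45*(x - 1))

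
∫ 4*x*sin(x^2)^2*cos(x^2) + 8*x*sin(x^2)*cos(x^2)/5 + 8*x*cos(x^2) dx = 2*(5*sin(x^2)^2 + 3*sin(x^2) + 30)*sin(x^2)/15 + C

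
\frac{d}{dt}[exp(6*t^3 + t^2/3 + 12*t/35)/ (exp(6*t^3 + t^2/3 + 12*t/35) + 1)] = (1890*t^2*exp(6*t^3 + t^2/3 + 12*t/35) + 70*t*exp(6*t^3 + t^2/3 + 12*t/35) + 36*exp(6*t^3 + t^2/3 + 12*t/35))/(105*exp(24*t/35)*exp(2*t^2/3)*exp(12*t^3) + 210*exp(12*t/35)*exp(t^2/3)*exp(6*t^3) + 105)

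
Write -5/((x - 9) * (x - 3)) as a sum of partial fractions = 5/(6*(x - 3)) - 5/(6*(x - 9))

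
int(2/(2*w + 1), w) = log(-4*w - 2) + C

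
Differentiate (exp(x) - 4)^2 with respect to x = 2*exp(2*x) - 8*exp(x)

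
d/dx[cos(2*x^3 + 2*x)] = -2*(3*x^2 + 1)*sin(2*x*(x^2 + 1))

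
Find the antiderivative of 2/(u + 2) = log(3*(u + 2)^2) + C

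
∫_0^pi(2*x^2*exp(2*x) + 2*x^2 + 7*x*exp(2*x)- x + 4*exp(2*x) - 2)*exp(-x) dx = (-exp(-pi) + exp(pi))*(1 + 3*pi + 2*pi^2)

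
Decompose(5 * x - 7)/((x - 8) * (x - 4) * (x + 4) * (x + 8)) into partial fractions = 47/(768*(x + 8)) - 9/(128*(x + 4)) - 13/(384*(x - 4)) + 11/(256*(x - 8))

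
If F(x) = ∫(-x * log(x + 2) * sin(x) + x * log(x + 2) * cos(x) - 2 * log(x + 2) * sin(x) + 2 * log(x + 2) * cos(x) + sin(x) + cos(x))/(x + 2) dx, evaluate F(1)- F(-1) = (cos(1) + sin(1))*log(3)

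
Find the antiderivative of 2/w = 2*log(4*w) + C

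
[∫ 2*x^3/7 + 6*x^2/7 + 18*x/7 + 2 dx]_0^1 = 51/14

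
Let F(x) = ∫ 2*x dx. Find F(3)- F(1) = 8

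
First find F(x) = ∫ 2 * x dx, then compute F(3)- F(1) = 8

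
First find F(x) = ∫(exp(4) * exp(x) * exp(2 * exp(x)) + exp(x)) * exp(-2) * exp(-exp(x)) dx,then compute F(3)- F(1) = -exp(2 + E) - exp(-exp(3) - 2) + exp(-E - 2) + exp(2 + exp(3))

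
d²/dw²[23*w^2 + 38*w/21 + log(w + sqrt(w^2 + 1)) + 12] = (184*w^6 + 184*w^5*sqrt(w^2 + 1) + 410*w^4 + 318*w^3*sqrt(w^2 + 1) + 273*w^2 + 137*w*sqrt(w^2 + 1) + 46)/(4*w^6 + 4*w^5*sqrt(w^2 + 1) + 9*w^4 + 7*w^3*sqrt(w^2 + 1) + 6*w^2 + 3*w*sqrt(w^2 + 1) + 1)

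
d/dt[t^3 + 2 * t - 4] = 3*t^2 + 2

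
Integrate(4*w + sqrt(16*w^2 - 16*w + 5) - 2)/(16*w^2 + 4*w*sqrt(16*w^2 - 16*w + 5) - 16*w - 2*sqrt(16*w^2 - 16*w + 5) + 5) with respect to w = log(4*w + sqrt(4*(2*w - 1)^2 + 1) - 2)/4 + C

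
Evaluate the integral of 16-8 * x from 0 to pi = 16 - 4*(-2 + pi)^2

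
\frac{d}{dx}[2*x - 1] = 2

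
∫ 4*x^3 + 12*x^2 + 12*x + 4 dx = x^4 + 4*x^3 + 6*x^2 + 4*x + C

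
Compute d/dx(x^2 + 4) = 2*x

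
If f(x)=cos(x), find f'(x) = -sin(x)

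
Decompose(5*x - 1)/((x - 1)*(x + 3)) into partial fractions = 4/(x + 3) + 1/(x - 1)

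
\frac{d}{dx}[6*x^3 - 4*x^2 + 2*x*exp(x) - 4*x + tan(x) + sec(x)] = 18*x^2 + 2*x*exp(x) - 8*x + 2*exp(x) + tan(x)^2 + tan(x)*sec(x) - 3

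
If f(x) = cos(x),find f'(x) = -sin(x)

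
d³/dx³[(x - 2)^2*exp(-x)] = (-x^2 + 10*x - 22)*exp(-x)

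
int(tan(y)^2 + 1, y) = tan(y) + C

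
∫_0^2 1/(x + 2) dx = log(2)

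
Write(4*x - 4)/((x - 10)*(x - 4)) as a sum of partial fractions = -2/(x - 4) + 6/(x - 10)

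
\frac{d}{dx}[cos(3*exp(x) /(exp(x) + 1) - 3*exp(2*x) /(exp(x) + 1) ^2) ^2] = 3*(exp(x) - 1)*exp(x)*sin(6*(exp(x) + 1)*exp(x)/(exp(3*x) + 3*exp(2*x) + 3*exp(x) + 1))/(exp(3*x) + 3*exp(2*x) + 3*exp(x) + 1)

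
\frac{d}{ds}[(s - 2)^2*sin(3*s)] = 3*s^2*cos(3*s) + 2*s*sin(3*s) - 12*s*cos(3*s) - 4*sin(3*s) + 12*cos(3*s)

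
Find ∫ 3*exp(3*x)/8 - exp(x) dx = exp(3*x)/8 - exp(x) + C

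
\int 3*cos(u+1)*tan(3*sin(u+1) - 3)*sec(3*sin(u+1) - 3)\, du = sec(3*sin(u + 1) - 3) + C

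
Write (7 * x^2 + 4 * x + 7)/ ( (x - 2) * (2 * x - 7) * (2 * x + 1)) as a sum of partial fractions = 27/(80*(2*x + 1)) + 427/(48*(2*x - 7)) - 43/(15*(x - 2))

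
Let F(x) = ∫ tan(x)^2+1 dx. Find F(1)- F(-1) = 2*tan(1)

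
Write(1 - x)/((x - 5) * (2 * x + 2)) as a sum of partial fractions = -1/(6*(x + 1)) - 1/(3*(x - 5))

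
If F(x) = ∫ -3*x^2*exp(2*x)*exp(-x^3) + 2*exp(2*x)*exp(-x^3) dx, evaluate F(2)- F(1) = -E + exp(-4)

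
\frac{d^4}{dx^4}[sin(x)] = sin(x)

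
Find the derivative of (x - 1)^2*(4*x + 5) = 12*x^2 - 6*x - 6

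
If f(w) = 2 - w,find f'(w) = -1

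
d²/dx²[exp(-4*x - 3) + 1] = 16*exp(-4*x - 3)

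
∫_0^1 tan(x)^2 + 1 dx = tan(1)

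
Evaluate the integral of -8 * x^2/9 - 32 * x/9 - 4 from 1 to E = -(1 + 2*E/3)^3 - (1 + 2*E/3)^2 - 2*E/3 + 218/27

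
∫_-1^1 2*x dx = 0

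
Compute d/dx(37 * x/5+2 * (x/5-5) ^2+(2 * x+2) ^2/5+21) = 44*x/25 + 5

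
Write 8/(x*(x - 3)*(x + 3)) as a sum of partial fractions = 4/(9*(x + 3)) + 4/(9*(x - 3)) - 8/(9*x)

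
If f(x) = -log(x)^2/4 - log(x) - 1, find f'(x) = (-log(x) - 2)/(2*x)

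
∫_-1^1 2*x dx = 0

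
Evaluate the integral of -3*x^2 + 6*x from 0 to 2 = 4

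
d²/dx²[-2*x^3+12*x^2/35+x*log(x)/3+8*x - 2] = (-1260*x^2 + 72*x + 35)/(105*x)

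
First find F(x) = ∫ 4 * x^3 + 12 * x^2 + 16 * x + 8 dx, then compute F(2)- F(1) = 75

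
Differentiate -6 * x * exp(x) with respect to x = -6*x*exp(x) - 6*exp(x)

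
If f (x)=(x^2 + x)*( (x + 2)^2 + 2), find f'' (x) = 12*x^2 + 30*x + 20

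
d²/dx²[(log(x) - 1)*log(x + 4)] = (-x^2*log(x) - x^2*log(x + 4) + 3*x^2 - 8*x*log(x + 4) + 8*x - 16*log(x + 4))/(x^4 + 8*x^3 + 16*x^2)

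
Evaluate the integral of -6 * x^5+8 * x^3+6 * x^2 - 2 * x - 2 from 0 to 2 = -24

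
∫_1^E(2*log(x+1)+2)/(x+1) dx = -(log(2) + 1)^2 + (1 + log(1 + E))^2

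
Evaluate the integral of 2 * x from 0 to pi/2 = pi^2/4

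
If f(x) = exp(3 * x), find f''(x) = 9*exp(3*x)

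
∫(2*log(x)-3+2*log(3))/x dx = (log(3*x) - 3)*log(3*x) + C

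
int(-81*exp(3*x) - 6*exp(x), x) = (-27*exp(2*x) - 6)*exp(x) + C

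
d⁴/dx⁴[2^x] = 2^x*log(2)^4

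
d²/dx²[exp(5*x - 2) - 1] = 25*exp(5*x - 2)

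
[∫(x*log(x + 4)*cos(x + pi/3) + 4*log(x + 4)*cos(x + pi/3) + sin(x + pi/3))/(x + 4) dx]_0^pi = -sqrt(3)*log(pi + 4)/2 - sqrt(3)*log(2)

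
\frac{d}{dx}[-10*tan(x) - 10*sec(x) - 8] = -10*(sin(x) + 1)/cos(x)^2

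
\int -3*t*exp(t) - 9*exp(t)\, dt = 3*(-t - 2)*exp(t) + C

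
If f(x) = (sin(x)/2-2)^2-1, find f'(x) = (sin(x)/2 - 2)*cos(x)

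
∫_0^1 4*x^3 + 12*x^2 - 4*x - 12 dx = -9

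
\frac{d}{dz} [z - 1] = 1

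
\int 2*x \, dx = x^2 + C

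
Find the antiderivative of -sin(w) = cos(w) + C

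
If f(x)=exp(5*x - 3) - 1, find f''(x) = 25*exp(5*x - 3)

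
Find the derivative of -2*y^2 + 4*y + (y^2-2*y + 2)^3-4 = 6*y^5 - 30*y^4 + 72*y^3 - 96*y^2 + 68*y - 20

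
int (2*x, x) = x^2 + C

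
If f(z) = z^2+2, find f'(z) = 2*z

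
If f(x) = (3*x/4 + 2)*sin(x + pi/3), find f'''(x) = -3*x*cos(x + pi/3)/4 - 9*sin(x + pi/3)/4 - 2*cos(x + pi/3)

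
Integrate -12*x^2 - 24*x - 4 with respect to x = -4*x^3 - 12*x^2 - 4*x + C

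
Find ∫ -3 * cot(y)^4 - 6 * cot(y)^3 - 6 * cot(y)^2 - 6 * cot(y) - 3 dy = (cot(y) + 1)^3 + C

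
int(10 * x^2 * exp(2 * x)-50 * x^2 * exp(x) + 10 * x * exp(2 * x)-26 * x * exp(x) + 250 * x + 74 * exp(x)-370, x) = 4*x*exp(x) - 20*x + 5*(x*exp(x) - 5*x + 7)^2 + C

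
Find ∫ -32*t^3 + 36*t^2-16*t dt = -8*t^4 + 12*t^3 - 8*t^2 + C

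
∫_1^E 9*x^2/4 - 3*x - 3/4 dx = 3/2 + 3*E*(-2 + (-1 + E)^2)/4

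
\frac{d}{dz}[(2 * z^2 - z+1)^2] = 16*z^3 - 12*z^2 + 10*z - 2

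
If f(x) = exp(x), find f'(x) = exp(x)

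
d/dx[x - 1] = 1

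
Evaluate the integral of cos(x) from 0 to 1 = sin(1)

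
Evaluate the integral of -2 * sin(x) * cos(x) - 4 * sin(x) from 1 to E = -(cos(1) + 2)^2 + (cos(E) + 2)^2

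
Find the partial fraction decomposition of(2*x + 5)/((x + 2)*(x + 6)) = 7/(4*(x + 6)) + 1/(4*(x + 2))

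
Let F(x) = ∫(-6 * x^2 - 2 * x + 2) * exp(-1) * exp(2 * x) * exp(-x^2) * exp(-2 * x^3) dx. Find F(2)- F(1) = -exp(-2) + exp(-17)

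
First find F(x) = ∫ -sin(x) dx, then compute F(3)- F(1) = cos(3) - cos(1)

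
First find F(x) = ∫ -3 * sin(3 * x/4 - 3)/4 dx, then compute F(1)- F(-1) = cos(9/4) - cos(15/4)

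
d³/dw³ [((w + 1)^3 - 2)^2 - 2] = 120*w^3 + 360*w^2 + 360*w + 96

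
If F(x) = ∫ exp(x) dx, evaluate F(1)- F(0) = -1 + E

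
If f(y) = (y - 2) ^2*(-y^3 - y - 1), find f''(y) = -20*y^3 + 48*y^2 - 30*y + 6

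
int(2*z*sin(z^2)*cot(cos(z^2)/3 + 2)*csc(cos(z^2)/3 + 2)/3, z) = csc(cos(z^2)/3 + 2) + C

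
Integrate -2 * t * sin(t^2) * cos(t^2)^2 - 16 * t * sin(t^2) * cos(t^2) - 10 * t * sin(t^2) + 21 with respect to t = 21*t + 21*cos(t^2)/4 + 2*cos(2*t^2) + cos(3*t^2)/12 + C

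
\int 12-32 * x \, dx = -16*x^2 + 12*x + C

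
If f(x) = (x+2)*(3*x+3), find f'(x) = 6*x + 9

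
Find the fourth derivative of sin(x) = sin(x)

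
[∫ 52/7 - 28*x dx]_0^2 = -288/7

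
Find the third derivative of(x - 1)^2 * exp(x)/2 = x^2*exp(x)/2 + 2*x*exp(x) + exp(x)/2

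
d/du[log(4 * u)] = 1/u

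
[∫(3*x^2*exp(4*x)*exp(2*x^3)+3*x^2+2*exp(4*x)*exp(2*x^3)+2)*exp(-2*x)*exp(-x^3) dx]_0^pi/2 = -exp(-pi^3/8 - pi) + exp(pi + pi^3/8)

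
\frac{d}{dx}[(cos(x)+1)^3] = 3*(sin(x)^2 - 2*cos(x) - 2)*sin(x)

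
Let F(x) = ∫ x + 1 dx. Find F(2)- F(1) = 5/2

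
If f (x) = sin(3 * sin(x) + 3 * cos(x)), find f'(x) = 3*sqrt(2)*cos(3*sqrt(2)*sin(x + pi/4))*cos(x + pi/4)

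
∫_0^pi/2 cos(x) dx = 1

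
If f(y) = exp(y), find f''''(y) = exp(y)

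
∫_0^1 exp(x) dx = -1 + E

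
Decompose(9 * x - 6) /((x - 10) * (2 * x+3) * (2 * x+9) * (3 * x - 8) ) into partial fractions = -243/(11825*(3*x - 8)) + 31/(1247*(2*x + 9)) - 13/(575*(2*x + 3)) + 42/(7337*(x - 10))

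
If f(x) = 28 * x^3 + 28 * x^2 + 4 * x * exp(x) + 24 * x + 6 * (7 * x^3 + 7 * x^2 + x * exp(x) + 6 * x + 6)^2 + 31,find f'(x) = 1764*x^5 + 84*x^4*exp(x) + 2940*x^4 + 420*x^3*exp(x) + 3192*x^3 + 12*x^2*exp(2*x) + 324*x^2*exp(x) + 3108*x^2 + 12*x*exp(2*x) + 220*x*exp(x) + 1496*x + 76*exp(x) + 456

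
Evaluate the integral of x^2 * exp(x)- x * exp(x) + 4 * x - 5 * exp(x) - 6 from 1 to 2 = -4*exp(2) + 4*E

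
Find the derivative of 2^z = 2^z*log(2)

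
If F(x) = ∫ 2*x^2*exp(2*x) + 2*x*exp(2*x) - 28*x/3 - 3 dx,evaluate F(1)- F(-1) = -6 - exp(-2) + exp(2)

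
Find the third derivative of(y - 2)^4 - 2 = 24*y - 48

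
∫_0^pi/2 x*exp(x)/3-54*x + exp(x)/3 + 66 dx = -3*pi - 3*(-4 + 3*pi/2)^2 + pi*exp(pi/2)/6 + 48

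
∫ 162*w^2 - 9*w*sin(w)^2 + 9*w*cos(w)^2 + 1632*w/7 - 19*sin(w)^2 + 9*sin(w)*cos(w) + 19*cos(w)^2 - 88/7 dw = (9*w + 19)*(84*w^2 + 4*w + 7*sin(2*w) - 28)/14 + C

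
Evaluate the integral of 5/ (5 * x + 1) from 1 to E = -log(6) + log(1 + 5*E)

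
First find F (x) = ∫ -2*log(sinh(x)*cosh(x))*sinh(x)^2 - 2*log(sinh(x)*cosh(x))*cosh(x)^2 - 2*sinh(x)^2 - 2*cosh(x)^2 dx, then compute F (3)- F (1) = -log(sinh(6)/2)*sinh(6) + log(sinh(2)/2)*sinh(2)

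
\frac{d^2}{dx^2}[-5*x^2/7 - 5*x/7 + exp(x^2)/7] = 4*x^2*exp(x^2)/7 + 2*exp(x^2)/7 - 10/7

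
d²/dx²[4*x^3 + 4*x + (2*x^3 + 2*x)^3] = 576*x^7 + 1008*x^5 + 480*x^3 + 72*x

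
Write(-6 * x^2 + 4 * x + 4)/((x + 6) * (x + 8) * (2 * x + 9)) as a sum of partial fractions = -542/(21*(2*x + 9)) - 206/(7*(x + 8)) + 118/(3*(x + 6))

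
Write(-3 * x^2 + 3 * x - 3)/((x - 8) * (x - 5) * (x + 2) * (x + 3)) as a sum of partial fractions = 39/(88*(x + 3)) - 3/(10*(x + 2)) + 3/(8*(x - 5)) - 57/(110*(x - 8))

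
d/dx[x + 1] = 1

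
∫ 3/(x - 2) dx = 3*log(x - 2) + C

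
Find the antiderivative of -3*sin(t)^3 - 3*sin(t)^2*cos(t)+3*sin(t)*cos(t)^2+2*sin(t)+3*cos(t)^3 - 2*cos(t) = -2*sqrt(2)*sin(t + pi/4)*cos(t + pi/4)^2 + C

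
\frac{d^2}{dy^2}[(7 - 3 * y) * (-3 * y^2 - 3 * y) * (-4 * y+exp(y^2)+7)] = 36*y^5*exp(y^2) - 48*y^4*exp(y^2) + 42*y^3*exp(y^2) - 120*y^2*exp(y^2) - 432*y^2 - 72*y*exp(y^2) + 666*y - 24*exp(y^2)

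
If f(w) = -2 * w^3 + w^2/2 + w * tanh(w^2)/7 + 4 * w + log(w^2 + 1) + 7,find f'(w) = (-2*w^4*tanh(w^2)^2 - 40*w^4 + 7*w^3 - 2*w^2*tanh(w^2)^2 + w^2*tanh(w^2) - 12*w^2 + 21*w + tanh(w^2) + 28)/(7*w^2 + 7)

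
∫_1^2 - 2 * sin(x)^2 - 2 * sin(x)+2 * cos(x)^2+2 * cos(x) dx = -(cos(1) + sin(1) + 1)^2 + (cos(2) + sin(2) + 1)^2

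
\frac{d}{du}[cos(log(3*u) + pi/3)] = -sin(log(u) + pi/3 + log(3))/u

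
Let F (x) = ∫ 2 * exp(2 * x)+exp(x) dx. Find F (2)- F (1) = -(1 + E)^2 - exp(2) + E + (1 + exp(2))^2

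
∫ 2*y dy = y^2 + C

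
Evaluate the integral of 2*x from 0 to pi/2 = pi^2/4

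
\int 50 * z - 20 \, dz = 25*z^2 - 20*z + C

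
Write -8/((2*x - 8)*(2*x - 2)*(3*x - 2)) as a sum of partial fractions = -9/(5*(3*x - 2)) + 2/(3*(x - 1)) - 1/(15*(x - 4))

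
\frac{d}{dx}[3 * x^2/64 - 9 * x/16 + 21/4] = 3*x/32 - 9/16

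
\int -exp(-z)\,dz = exp(-z) + C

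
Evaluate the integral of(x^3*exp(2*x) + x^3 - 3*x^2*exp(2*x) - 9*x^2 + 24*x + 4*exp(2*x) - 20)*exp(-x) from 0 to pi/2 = (-2 + pi/2)^3*(-exp(-pi/2) + exp(pi/2))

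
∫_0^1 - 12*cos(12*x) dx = -sin(12)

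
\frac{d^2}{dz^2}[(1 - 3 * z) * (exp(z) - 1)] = -3*z*exp(z) - 5*exp(z)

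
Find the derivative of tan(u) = cos(u)^(-2)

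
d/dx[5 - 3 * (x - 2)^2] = 12 - 6*x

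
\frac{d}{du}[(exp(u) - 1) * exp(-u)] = exp(-u)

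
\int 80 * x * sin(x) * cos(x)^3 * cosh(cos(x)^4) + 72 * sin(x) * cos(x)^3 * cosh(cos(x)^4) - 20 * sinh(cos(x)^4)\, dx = -(20*x + 18)*sinh(cos(x)^4) + C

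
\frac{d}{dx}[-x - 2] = -1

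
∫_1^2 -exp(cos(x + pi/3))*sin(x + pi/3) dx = -exp(cos(1 + pi/3)) + exp(cos(pi/3 + 2))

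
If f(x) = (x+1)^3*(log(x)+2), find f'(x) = (3*x^3*log(x) + 7*x^3 + 6*x^2*log(x) + 15*x^2 + 3*x*log(x) + 9*x + 1)/x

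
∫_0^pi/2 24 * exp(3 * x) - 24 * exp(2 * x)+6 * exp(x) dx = -1 + (-1 + 2*exp(pi/2))^3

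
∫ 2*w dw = w^2 + C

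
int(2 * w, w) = w^2 + C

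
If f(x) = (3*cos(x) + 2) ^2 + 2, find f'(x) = -6*(3*cos(x) + 2)*sin(x)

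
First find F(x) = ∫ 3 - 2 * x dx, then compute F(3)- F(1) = -2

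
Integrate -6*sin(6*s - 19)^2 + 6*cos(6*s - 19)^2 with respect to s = sin(12*s - 38)/2 + C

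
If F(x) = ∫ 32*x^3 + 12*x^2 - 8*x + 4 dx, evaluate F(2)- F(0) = 152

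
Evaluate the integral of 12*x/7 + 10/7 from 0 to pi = 2*pi*(5 + 3*pi)/7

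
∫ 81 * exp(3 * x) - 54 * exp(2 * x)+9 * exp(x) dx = (3*exp(x) - 1)^3 + C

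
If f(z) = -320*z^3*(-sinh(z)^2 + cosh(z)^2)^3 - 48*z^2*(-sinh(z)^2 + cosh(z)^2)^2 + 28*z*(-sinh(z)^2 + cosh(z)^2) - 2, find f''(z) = 1920*z*sinh(z)^6 + 5760*z*sinh(z)^4 + 5760*z*sinh(z)^2 - 1920*z*cosh(z)^6 - 96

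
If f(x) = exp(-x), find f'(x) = -exp(-x)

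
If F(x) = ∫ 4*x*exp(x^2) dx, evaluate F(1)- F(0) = -2 + 2*E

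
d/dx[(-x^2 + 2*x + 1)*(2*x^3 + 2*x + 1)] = -10*x^4 + 16*x^3 + 6*x + 4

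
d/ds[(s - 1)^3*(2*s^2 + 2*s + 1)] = 10*s^4 - 16*s^3 + 3*s^2 + 2*s + 1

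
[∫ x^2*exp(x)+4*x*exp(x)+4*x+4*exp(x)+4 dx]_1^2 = -5*E + 10 + 10*exp(2)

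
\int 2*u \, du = u^2 + C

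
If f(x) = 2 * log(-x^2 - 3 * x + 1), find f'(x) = (4*x + 6)/(x^2 + 3*x - 1)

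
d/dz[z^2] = 2*z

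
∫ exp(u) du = exp(u) + C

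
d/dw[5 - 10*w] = -10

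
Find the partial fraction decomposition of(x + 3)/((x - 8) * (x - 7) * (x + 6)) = -3/(182*(x + 6)) - 10/(13*(x - 7)) + 11/(14*(x - 8))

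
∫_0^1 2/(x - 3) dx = -log(27) + log(12)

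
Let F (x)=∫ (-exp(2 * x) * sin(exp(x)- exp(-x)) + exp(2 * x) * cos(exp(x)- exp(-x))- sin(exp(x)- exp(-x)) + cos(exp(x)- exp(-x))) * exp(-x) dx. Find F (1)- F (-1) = 2*sin(E - exp(-1))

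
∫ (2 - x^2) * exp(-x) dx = x*(x + 2)*exp(-x) + C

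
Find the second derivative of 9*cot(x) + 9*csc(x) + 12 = -9/sin(x) + 18*cos(x)/sin(x)^3 + 18/sin(x)^3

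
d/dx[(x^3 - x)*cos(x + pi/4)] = -x^3*sin(x + pi/4) + 3*x^2*cos(x + pi/4) + x*sin(x + pi/4) - cos(x + pi/4)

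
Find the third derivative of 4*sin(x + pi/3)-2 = -4*cos(x + pi/3)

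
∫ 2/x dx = 2*log(2*x) + C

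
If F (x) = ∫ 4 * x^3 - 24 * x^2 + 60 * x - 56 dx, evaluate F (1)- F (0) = -33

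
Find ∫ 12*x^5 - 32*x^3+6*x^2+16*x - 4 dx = 2*x^6 - 8*x^4 + 2*x^3 + 8*x^2 - 4*x + C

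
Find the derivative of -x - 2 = -1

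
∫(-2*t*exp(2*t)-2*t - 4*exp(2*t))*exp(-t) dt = -4*(t + 1)*sinh(t) + C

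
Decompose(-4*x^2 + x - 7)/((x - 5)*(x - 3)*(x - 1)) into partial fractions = -5/(4*(x - 1)) + 10/(x - 3) - 51/(4*(x - 5))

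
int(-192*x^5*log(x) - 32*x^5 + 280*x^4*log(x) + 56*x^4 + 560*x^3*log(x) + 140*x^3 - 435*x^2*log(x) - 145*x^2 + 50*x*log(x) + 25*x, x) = x^2*(-32*x^4 + 56*x^3 + 140*x^2 - 145*x + 25)*log(x) + C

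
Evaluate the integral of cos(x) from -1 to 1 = 2*sin(1)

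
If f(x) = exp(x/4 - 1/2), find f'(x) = exp(x/4 - 1/2)/4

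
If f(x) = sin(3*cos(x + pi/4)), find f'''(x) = 27*sin(x + pi/4)^3*cos(3*cos(x + pi/4)) - 27*sin(x + pi/4)*sin(3*cos(x + pi/4))*cos(x + pi/4) + 3*sin(x + pi/4)*cos(3*cos(x + pi/4))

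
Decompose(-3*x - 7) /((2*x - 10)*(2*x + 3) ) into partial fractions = 5/(26*(2*x + 3)) - 11/(13*(x - 5))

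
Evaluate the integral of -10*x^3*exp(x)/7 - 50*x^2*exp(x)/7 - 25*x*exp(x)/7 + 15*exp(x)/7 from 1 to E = 5*(-2*exp(2) - 4*E + 3)*exp(1 + E)/7 + 15*E/7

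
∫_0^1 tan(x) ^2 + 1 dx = tan(1)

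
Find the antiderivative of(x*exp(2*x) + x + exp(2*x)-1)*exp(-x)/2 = x*sinh(x) + C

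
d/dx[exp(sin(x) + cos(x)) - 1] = sqrt(2)*exp(sin(x))*exp(cos(x))*cos(x + pi/4)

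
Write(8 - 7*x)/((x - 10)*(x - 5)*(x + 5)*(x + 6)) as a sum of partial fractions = -25/(88*(x + 6)) + 43/(150*(x + 5)) + 27/(550*(x - 5)) - 31/(600*(x - 10))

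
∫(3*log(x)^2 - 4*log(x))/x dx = (log(x) - 2)*log(x)^2 + C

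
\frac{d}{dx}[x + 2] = 1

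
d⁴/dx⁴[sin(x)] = sin(x)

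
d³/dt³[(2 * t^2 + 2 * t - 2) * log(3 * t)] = (4*t^2 - 2*t - 4)/t^3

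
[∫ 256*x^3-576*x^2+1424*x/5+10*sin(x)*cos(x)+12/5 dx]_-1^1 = -1896/5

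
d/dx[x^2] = 2*x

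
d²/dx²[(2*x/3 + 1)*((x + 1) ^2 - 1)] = 4*x + 14/3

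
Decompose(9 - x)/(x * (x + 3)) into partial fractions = -4/(x + 3) + 3/x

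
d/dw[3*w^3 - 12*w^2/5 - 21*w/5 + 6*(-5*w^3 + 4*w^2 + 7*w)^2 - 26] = 900*w^5 - 1200*w^4 - 1296*w^3 + 1017*w^2 + 2916*w/5 - 21/5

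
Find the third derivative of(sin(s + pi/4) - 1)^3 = -21*sin(s + pi/4)^2*cos(s + pi/4) + 12*cos(2*s) + 6*cos(s + pi/4)^3 - 3*cos(s + pi/4)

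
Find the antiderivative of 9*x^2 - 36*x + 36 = 3*x^3 - 18*x^2 + 36*x + C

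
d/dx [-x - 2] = -1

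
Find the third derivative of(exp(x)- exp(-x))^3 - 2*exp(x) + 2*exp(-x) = (27*exp(6*x) - 5*exp(4*x) - 5*exp(2*x) + 27)*exp(-3*x)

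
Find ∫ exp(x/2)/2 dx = exp(x/2) + C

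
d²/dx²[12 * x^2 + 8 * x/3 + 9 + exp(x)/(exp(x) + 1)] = (24*exp(3*x) + 71*exp(2*x) + 73*exp(x) + 24)/(exp(3*x) + 3*exp(2*x) + 3*exp(x) + 1)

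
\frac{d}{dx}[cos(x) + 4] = -sin(x)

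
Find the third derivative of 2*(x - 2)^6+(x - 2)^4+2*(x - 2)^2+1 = 240*x^3 - 1440*x^2 + 2904*x - 1968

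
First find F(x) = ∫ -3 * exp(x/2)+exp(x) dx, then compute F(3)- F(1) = -(-3 + exp(1/2))^2 + (-3 + exp(3/2))^2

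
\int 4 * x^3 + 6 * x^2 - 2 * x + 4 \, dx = x^4 + 2*x^3 - x^2 + 4*x + C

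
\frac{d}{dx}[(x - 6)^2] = 2*x - 12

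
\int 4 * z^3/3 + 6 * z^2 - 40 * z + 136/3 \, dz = z^4/3 + 2*z^3 - 20*z^2 + 136*z/3 + C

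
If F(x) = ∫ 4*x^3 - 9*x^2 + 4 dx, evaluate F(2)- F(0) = 0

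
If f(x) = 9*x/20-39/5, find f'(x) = 9/20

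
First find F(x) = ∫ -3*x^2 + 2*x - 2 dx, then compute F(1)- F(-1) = -6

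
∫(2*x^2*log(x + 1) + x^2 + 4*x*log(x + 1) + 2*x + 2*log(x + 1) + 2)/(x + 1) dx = ((x + 1)^2 + 1)*log(x + 1) + C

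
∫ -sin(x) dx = cos(x) + C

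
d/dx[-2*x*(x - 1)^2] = -6*x^2 + 8*x - 2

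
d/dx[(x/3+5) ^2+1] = 2*x/9 + 10/3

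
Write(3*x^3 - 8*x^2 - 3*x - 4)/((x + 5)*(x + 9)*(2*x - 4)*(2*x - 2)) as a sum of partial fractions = 703/(440*(x + 9)) - 47/(56*(x + 5)) + 1/(20*(x - 1)) - 9/(154*(x - 2))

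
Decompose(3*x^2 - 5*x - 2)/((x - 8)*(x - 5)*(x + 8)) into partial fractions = 115/(104*(x + 8)) - 16/(13*(x - 5)) + 25/(8*(x - 8))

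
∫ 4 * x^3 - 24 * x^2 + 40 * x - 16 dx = x^4 - 8*x^3 + 20*x^2 - 16*x + C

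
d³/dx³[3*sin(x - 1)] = -3*cos(x - 1)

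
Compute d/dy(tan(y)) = cos(y)^(-2)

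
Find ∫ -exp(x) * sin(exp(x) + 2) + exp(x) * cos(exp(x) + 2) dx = sqrt(2)*sin(exp(x) + pi/4 + 2) + C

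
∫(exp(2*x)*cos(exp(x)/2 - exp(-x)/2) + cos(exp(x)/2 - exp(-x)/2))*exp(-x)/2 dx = sin(sinh(x)) + C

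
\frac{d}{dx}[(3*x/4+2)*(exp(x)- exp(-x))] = (3*x*exp(2*x) + 3*x + 11*exp(2*x) + 5)*exp(-x)/4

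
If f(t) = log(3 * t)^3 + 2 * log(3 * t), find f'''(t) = (6*log(t)^2 - 18*log(t) + 12*log(3)*log(t) - 18*log(3) + 6*log(3)^2 + 10)/t^3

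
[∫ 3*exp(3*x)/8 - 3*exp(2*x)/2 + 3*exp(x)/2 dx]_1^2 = -(-1 + E/2)^3 + (-1 + exp(2)/2)^3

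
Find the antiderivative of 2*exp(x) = 2*exp(x) + C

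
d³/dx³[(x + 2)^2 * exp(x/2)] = x^2*exp(x/2)/8 + 2*x*exp(x/2) + 13*exp(x/2)/2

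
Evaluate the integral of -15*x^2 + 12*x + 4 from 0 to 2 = -8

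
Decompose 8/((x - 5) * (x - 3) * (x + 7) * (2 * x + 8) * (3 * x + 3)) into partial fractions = 1/(1620*(x + 7)) - 4/(1701*(x + 4)) + 1/(324*(x + 1)) - 1/(420*(x - 3)) + 1/(972*(x - 5))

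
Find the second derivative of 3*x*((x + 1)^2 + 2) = 18*x + 12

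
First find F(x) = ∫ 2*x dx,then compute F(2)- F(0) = 4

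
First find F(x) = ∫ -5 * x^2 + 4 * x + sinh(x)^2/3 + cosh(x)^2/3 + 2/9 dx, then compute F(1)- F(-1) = -26/9 + sinh(2)/3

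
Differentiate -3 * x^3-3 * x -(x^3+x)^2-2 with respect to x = -6*x^5 - 8*x^3 - 9*x^2 - 2*x - 3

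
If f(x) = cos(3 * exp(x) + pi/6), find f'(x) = -3*exp(x)*sin(3*exp(x) + pi/6)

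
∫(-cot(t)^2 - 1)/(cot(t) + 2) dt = log(cot(t) + 2) + C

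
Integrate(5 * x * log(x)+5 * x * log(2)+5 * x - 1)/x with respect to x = (5*x - 1)*log(2*x) + C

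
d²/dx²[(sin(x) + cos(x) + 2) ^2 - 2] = -4*sin(2*x) - 4*sqrt(2)*sin(x + pi/4)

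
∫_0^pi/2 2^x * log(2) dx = -1 + 2^(pi/2)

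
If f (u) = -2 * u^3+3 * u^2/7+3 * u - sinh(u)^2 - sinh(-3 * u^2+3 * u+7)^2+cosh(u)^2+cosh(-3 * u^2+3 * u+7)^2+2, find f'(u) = -6*u^2 + 6*u/7 + 3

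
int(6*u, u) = 3*u^2 + C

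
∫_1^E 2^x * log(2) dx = -2 + 2^E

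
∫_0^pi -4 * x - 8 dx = 8 - 2*(2 + pi)^2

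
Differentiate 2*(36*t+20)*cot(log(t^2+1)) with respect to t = (72*t^2/tan(log(t^2 + 1)) - 144*t^2/sin(log(t^2 + 1))^2 - 80*t/sin(log(t^2 + 1))^2 + 72/tan(log(t^2 + 1)))/(t^2 + 1)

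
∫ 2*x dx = x^2 + C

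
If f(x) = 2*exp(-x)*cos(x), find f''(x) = 4*exp(-x)*sin(x)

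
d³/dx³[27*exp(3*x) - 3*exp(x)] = 729*exp(3*x) - 3*exp(x)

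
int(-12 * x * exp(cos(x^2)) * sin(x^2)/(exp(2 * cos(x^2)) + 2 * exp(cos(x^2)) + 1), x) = (exp(cos(x^2)) - 5)/(exp(cos(x^2)) + 1) + C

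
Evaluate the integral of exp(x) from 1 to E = -E + exp(E)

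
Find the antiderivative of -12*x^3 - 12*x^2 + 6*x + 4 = -3*x^4 - 4*x^3 + 3*x^2 + 4*x + C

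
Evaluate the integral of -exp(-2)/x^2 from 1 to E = -exp(-2) + exp(-3)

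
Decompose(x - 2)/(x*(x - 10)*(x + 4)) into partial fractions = -3/(28*(x + 4)) + 2/(35*(x - 10)) + 1/(20*x)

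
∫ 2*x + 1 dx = x^2 + x + C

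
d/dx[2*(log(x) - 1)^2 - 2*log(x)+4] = (4*log(x) - 6)/x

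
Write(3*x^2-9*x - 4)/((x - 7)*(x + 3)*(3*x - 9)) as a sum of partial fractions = 5/(18*(x + 3)) + 1/(18*(x - 3)) + 2/(3*(x - 7))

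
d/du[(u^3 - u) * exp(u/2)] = u^3*exp(u/2)/2 + 3*u^2*exp(u/2) - u*exp(u/2)/2 - exp(u/2)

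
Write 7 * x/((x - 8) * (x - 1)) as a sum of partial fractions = -1/(x - 1) + 8/(x - 8)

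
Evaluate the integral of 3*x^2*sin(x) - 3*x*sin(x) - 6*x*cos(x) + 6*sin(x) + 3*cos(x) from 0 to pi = -3*pi + 12 + 3*pi^2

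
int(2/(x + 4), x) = 2*log(x + 4) + C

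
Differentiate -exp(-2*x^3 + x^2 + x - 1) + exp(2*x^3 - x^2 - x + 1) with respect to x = (6*x^2*exp(4*x^3 - 2*x^2 - 2*x + 2) + 6*x^2 - 2*x*exp(4*x^3 - 2*x^2 - 2*x + 2) - 2*x - exp(4*x^3 - 2*x^2 - 2*x + 2) - 1)*exp(-2*x^3 + x^2 + x - 1)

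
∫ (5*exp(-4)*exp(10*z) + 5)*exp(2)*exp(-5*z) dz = 2*sinh(5*z - 2) + C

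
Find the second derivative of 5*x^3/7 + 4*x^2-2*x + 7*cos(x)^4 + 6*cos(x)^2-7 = 30*x/7 - 112*sin(x)^4 + 164*sin(x)^2 - 32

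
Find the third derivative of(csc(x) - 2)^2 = 4*(-1 + 2/sin(x) + 6/sin(x)^2 - 6/sin(x)^3)*cos(x)/sin(x)^2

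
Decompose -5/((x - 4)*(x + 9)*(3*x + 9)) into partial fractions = -5/(234*(x + 9)) + 5/(126*(x + 3)) - 5/(273*(x - 4))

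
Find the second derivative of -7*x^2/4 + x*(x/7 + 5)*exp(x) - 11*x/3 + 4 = x^2*exp(x)/7 + 39*x*exp(x)/7 + 72*exp(x)/7 - 7/2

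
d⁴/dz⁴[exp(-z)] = exp(-z)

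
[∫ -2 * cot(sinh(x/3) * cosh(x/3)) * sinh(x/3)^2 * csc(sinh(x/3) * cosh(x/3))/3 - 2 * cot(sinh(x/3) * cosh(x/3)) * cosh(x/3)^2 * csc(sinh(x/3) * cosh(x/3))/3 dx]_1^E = -2*csc(sinh(1/3)*cosh(1/3)) + 2*csc(sinh(E/3)*cosh(E/3))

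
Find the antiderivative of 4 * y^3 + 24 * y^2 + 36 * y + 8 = y^4 + 8*y^3 + 18*y^2 + 8*y + C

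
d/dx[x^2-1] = 2*x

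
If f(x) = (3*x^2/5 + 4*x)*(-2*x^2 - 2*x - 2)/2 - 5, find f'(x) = -12*x^3/5 - 69*x^2/5 - 46*x/5 - 4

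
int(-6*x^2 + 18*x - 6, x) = -2*x^3 + 9*x^2 - 6*x + C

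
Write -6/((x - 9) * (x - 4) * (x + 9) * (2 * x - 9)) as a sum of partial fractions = 16/(81*(2*x - 9)) + 1/(1053*(x + 9)) - 6/(65*(x - 4)) - 1/(135*(x - 9))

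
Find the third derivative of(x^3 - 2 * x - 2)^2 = 120*x^3 - 96*x - 24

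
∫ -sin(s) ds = cos(s) + C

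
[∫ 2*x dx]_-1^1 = 0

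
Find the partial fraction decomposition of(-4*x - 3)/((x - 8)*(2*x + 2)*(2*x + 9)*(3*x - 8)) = 369/(15136*(3*x - 8)) - 12/(1505*(2*x + 9)) + 1/(1386*(x + 1)) - 7/(1440*(x - 8))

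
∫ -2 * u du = -u^2 + C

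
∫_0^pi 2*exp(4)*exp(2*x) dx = -exp(4) + exp(4 + 2*pi)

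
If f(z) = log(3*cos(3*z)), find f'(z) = -3*tan(3*z)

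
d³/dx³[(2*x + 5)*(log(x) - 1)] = (10 - 2*x)/x^3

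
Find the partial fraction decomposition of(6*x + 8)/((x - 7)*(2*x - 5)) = -46/(9*(2*x - 5)) + 50/(9*(x - 7))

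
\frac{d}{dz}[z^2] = 2*z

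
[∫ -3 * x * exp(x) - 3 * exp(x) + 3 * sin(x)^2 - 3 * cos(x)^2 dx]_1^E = -3*E*exp(E) - 3*sin(2*E)/2 + 3*sin(2)/2 + 3*E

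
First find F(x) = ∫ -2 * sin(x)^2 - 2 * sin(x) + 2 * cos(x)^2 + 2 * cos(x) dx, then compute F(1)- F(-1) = 4*(cos(1) + 1)*sin(1)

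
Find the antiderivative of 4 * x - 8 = 2*x^2 - 8*x + C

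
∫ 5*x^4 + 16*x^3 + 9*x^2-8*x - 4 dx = x^5 + 4*x^4 + 3*x^3 - 4*x^2 - 4*x + C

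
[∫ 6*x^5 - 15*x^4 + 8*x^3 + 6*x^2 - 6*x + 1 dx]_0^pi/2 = (-1 + pi/2)^3*(-pi/2 + pi^3/8)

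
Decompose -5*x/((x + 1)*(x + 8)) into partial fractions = -40/(7*(x + 8)) + 5/(7*(x + 1))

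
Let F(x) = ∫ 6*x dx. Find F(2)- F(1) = 9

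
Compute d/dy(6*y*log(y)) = 6*log(y) + 6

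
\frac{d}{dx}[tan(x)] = cos(x)^(-2)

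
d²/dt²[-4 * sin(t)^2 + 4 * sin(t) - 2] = -4*sin(t) - 8*cos(2*t)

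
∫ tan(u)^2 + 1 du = tan(u) + C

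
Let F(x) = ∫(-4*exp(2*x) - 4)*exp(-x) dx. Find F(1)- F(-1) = -8*E + 8*exp(-1)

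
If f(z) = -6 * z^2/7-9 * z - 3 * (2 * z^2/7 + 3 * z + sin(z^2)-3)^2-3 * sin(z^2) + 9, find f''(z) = 48*z^4*sin(z^2)/7 + 72*z^3*sin(z^2) - 60*z^2*sin(z^2) - 120*z^2*cos(z^2)/7 - 24*z^2*cos(2*z^2) - 144*z^2/49 - 108*z*cos(z^2) - 216*z/7 - 24*sin(z^2)/7 - 6*sin(2*z^2) + 30*cos(z^2) - 318/7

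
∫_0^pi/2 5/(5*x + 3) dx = -log(9) + log(9 + 15*pi/2)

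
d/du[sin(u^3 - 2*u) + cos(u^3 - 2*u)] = -3*u^2*sin(u^3 - 2*u) + 3*u^2*cos(u^3 - 2*u) + 2*sin(u^3 - 2*u) - 2*cos(u^3 - 2*u)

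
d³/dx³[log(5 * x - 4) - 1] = 250/(125*x^3 - 300*x^2 + 240*x - 64)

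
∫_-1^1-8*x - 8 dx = -16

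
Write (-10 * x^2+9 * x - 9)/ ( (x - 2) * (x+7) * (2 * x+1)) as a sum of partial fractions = 64/(65*(2*x + 1)) - 562/(117*(x + 7)) - 31/(45*(x - 2))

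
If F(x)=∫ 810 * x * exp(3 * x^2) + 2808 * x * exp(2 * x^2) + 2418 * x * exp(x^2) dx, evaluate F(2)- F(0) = -2746 - 6*exp(4) + 3*(-3*exp(4) - 5)^2 - 5*(-3*exp(4) - 5)^3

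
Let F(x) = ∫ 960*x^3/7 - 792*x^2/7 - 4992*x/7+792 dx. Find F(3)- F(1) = 3456/7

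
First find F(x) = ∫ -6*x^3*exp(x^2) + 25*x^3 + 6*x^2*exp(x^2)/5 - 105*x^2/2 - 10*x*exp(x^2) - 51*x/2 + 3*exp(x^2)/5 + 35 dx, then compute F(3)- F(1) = -136*exp(9)/5 + 22*E/5 + 13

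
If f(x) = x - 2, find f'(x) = 1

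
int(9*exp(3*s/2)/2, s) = 3*exp(3*s/2) + C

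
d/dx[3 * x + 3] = 3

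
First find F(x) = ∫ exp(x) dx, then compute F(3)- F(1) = -E + exp(3)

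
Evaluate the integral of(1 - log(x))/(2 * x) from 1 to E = 1/4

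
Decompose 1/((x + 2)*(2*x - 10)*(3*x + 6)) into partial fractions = -1/(294*(x + 2)) - 1/(42*(x + 2)^2) + 1/(294*(x - 5))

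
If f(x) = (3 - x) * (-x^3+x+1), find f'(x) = 4*x^3 - 9*x^2 - 2*x + 2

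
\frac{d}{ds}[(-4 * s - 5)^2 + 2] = 32*s + 40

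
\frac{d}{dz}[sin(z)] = cos(z)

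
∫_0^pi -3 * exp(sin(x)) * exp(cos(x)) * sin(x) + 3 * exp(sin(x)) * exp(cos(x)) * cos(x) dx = -3*E + 3*exp(-1)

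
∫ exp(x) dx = exp(x) + C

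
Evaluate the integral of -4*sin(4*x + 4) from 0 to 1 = cos(8) - cos(4)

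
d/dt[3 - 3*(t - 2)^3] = -9*t^2 + 36*t - 36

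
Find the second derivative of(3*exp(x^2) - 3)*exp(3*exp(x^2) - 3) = -24*x^2*exp(x^2 + 3*exp(x^2) - 3) + 108*x^2*exp(3*x^2 + 3*exp(x^2) - 3) - 12*exp(x^2 + 3*exp(x^2) - 3) + 18*exp(2*x^2 + 3*exp(x^2) - 3)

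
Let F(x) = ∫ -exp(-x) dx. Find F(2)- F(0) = -1 + exp(-2)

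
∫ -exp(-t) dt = exp(-t) + C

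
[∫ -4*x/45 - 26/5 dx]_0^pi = -14*pi/3 - 2*(pi/3 + 2)^2/5 + 8/5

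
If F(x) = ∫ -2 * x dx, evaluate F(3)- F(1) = -8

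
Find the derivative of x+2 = 1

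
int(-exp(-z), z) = exp(-z) + C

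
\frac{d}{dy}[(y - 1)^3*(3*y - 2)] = 12*y^3 - 33*y^2 + 30*y - 9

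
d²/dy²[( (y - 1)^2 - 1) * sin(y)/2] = -y^2*sin(y)/2 + y*sin(y) + 2*y*cos(y) + sin(y) - 2*cos(y)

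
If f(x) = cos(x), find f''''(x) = cos(x)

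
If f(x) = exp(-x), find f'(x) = -exp(-x)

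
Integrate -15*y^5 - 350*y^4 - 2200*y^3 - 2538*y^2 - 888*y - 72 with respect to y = -5*y^6/2 - 70*y^5 - 550*y^4 - 846*y^3 - 444*y^2 - 72*y + C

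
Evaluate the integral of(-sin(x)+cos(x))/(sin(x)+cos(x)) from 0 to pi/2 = 0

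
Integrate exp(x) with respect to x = exp(x) + C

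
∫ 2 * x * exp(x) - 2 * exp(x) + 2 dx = 2*(x - 2)*(exp(x) + 1) + C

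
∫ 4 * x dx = 2*x^2 + C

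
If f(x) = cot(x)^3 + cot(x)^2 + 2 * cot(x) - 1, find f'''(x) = -60*cot(x)^6 - 24*cot(x)^5 - 126*cot(x)^4 - 40*cot(x)^3 - 76*cot(x)^2 - 16*cot(x) - 10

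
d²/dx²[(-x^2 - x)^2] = 12*x^2 + 12*x + 2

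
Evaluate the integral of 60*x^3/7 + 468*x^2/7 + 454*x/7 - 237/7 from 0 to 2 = 1922/7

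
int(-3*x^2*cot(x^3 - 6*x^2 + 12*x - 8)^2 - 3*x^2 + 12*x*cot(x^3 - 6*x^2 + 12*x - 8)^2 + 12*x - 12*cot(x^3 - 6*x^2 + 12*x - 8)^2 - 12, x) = cot((x - 2)^3) + C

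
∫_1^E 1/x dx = 1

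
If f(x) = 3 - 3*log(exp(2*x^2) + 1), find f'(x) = -12*x*exp(2*x^2)/(exp(2*x^2) + 1)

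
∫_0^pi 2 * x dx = pi^2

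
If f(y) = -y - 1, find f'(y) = -1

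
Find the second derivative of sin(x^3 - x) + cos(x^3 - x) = sqrt(2)*(-9*x^4*sin(x^3 - x + pi/4) + 6*x^2*cos(-x^3 + x + pi/4) + 6*x*cos(x^3 - x + pi/4) - sin(x^3 - x + pi/4))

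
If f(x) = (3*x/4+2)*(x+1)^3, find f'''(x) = 18*x + 51/2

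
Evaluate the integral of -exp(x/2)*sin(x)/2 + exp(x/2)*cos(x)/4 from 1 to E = exp(E/2)*cos(E)/2 - exp(1/2)*cos(1)/2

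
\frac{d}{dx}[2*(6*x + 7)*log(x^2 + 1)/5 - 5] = (12*x^2*log(x^2 + 1) + 24*x^2 + 28*x + 12*log(x^2 + 1))/(5*x^2 + 5)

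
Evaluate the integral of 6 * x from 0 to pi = 3*pi^2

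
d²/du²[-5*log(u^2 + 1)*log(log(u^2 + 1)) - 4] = (10*u^2*log(u^2 + 1)*log(log(u^2 + 1)) + 10*u^2*log(u^2 + 1) - 20*u^2 - 10*log(u^2 + 1)*log(log(u^2 + 1)) - 10*log(u^2 + 1))/(u^4*log(u^2 + 1) + 2*u^2*log(u^2 + 1) + log(u^2 + 1))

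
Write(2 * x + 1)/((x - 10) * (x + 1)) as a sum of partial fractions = 1/(11*(x + 1)) + 21/(11*(x - 10))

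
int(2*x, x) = x^2 + C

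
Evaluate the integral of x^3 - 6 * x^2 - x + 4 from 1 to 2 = -31/4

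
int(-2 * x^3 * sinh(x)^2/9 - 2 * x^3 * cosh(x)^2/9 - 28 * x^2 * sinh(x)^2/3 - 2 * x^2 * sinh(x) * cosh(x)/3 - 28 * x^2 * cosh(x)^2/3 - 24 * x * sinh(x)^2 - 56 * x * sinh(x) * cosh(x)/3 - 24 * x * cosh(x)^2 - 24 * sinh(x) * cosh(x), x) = -x*(x^2 + 42*x + 108)*sinh(2*x)/9 + C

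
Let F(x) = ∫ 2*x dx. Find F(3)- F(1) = 8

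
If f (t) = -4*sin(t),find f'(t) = -4*cos(t)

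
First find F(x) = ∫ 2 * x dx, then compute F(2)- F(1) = 3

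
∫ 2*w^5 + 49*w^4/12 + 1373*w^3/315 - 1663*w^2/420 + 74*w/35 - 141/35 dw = w^6/3 + 49*w^5/60 + 1373*w^4/1260 - 1663*w^3/1260 + 37*w^2/35 - 141*w/35 + C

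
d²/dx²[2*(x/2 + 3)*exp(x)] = x*exp(x) + 8*exp(x)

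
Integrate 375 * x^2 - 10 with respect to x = 125*x^3 - 10*x + C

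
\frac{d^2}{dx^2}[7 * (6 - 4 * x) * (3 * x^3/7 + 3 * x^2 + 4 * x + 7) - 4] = -144*x^2 - 396*x + 28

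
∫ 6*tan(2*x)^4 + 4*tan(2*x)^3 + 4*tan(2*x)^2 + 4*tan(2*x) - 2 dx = (tan(2*x)^2 + tan(2*x) - 1)*tan(2*x) + C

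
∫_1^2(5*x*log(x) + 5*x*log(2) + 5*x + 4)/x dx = 19*log(2)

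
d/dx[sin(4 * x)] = 4*cos(4*x)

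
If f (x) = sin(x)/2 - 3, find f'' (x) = -sin(x)/2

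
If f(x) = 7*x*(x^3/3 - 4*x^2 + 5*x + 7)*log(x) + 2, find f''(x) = (84*x^3*log(x) + 49*x^3 - 504*x^2*log(x) - 420*x^2 + 210*x*log(x) + 315*x + 147)/(3*x)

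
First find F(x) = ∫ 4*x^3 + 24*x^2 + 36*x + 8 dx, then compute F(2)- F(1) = 133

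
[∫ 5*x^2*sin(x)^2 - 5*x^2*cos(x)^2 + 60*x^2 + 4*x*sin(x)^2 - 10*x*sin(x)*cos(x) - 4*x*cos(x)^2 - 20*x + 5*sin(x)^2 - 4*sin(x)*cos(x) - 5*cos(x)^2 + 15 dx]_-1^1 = 70 - 10*sin(2)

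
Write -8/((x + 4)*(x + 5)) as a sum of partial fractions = 8/(x + 5) - 8/(x + 4)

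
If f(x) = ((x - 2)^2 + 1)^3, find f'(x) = 6*x^5 - 60*x^4 + 252*x^3 - 552*x^2 + 630*x - 300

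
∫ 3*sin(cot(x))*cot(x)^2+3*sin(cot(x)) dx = 3*cos(cot(x)) + C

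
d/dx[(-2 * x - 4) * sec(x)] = -2*x*tan(x)*sec(x) - 4*tan(x)*sec(x) - 2*sec(x)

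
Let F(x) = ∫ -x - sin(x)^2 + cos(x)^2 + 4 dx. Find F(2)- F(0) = sin(4)/2 + 6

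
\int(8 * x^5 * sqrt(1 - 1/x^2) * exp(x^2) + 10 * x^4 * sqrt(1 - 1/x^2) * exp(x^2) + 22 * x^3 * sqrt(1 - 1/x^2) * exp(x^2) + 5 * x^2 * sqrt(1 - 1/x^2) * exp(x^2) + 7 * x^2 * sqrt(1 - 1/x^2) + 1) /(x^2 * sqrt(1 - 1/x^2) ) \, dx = 7*x + (4*x^2 + 5*x + 7)*exp(x^2) + asec(x) + C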